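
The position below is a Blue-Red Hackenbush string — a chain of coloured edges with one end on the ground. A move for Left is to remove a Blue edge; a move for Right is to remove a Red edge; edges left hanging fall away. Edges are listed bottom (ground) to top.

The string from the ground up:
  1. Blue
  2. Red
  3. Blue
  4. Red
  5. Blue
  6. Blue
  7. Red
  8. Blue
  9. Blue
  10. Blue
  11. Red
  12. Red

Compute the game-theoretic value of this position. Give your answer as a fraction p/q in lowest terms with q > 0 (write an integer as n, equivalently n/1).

val_1 [B]  L=[0]  R=[none]  gives 1
val_2 [BR]  L=[0]  R=[1]  gives 1/2
val_3 [BRB]  L=[0,1/2]  R=[1]  gives 3/4
val_4 [BRBR]  L=[0,1/2]  R=[3/4,1]  gives 5/8
val_5 [BRBRB]  L=[0,1/2,5/8]  R=[3/4,1]  gives 11/16
val_6 [BRBRBB]  L=[0,1/2,5/8,11/16]  R=[3/4,1]  gives 23/32
val_7 [BRBRBBR]  L=[0,1/2,5/8,11/16]  R=[23/32,3/4,1]  gives 45/64
val_8 [BRBRBBRB]  L=[0,1/2,5/8,11/16,45/64]  R=[23/32,3/4,1]  gives 91/128
val_9 [BRBRBBRBB]  L=[0,1/2,5/8,11/16,45/64,91/128]  R=[23/32,3/4,1]  gives 183/256
val_10 [BRBRBBRBBB]  L=[0,1/2,5/8,11/16,45/64,91/128,183/256]  R=[23/32,3/4,1]  gives 367/512
val_11 [BRBRBBRBBBR]  L=[0,1/2,5/8,11/16,45/64,91/128,183/256]  R=[367/512,23/32,3/4,1]  gives 733/1024
val_12 [BRBRBBRBBBRR]  L=[0,1/2,5/8,11/16,45/64,91/128,183/256]  R=[733/1024,367/512,23/32,3/4,1]  gives 1465/2048

1465/2048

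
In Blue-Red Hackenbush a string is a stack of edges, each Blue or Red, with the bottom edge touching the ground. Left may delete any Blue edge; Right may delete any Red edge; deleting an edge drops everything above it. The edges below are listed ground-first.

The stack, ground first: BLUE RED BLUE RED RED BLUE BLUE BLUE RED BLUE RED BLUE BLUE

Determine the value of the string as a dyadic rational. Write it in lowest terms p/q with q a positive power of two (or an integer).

2519/4096

step 1: add BLUE to get B; options L={ 0 } R={ (no moves) } → 1
step 2: add RED to get BR; options L={ 0 } R={ 1 } → 1/2
step 3: add BLUE to get BRB; options L={ 0, 1/2 } R={ 1 } → 3/4
step 4: add RED to get BRBR; options L={ 0, 1/2 } R={ 3/4, 1 } → 5/8
step 5: add RED to get BRBRR; options L={ 0, 1/2 } R={ 5/8, 3/4, 1 } → 9/16
step 6: add BLUE to get BRBRRB; options L={ 0, 1/2, 9/16 } R={ 5/8, 3/4, 1 } → 19/32
step 7: add BLUE to get BRBRRBB; options L={ 0, 1/2, 9/16, 19/32 } R={ 5/8, 3/4, 1 } → 39/64
step 8: add BLUE to get BRBRRBBB; options L={ 0, 1/2, 9/16, 19/32, 39/64 } R={ 5/8, 3/4, 1 } → 79/128
step 9: add RED to get BRBRRBBBR; options L={ 0, 1/2, 9/16, 19/32, 39/64 } R={ 79/128, 5/8, 3/4, 1 } → 157/256
step 10: add BLUE to get BRBRRBBBRB; options L={ 0, 1/2, 9/16, 19/32, 39/64, 157/256 } R={ 79/128, 5/8, 3/4, 1 } → 315/512
step 11: add RED to get BRBRRBBBRBR; options L={ 0, 1/2, 9/16, 19/32, 39/64, 157/256 } R={ 315/512, 79/128, 5/8, 3/4, 1 } → 629/1024
step 12: add BLUE to get BRBRRBBBRBRB; options L={ 0, 1/2, 9/16, 19/32, 39/64, 157/256, 629/1024 } R={ 315/512, 79/128, 5/8, 3/4, 1 } → 1259/2048
step 13: add BLUE to get BRBRRBBBRBRBB; options L={ 0, 1/2, 9/16, 19/32, 39/64, 157/256, 629/1024, 1259/2048 } R={ 315/512, 79/128, 5/8, 3/4, 1 } → 2519/4096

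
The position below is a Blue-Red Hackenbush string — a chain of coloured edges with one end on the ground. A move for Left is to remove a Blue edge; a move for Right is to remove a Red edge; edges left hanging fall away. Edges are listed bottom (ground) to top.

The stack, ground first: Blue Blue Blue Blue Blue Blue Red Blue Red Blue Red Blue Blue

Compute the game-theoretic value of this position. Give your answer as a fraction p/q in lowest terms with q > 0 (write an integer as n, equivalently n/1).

1 of 13 · B · max L 0 · min R +∞ ⇒ 1
2 of 13 · BB · max L 1 · min R +∞ ⇒ 2
3 of 13 · BBB · max L 2 · min R +∞ ⇒ 3
4 of 13 · BBBB · max L 3 · min R +∞ ⇒ 4
5 of 13 · BBBBB · max L 4 · min R +∞ ⇒ 5
6 of 13 · BBBBBB · max L 5 · min R +∞ ⇒ 6
7 of 13 · BBBBBBR · max L 5 · min R 6 ⇒ 11/2
8 of 13 · BBBBBBRB · max L 11/2 · min R 6 ⇒ 23/4
9 of 13 · BBBBBBRBR · max L 11/2 · min R 23/4 ⇒ 45/8
10 of 13 · BBBBBBRBRB · max L 45/8 · min R 23/4 ⇒ 91/16
11 of 13 · BBBBBBRBRBR · max L 45/8 · min R 91/16 ⇒ 181/32
12 of 13 · BBBBBBRBRBRB · max L 181/32 · min R 91/16 ⇒ 363/64
13 of 13 · BBBBBBRBRBRBB · max L 363/64 · min R 91/16 ⇒ 727/128

727/128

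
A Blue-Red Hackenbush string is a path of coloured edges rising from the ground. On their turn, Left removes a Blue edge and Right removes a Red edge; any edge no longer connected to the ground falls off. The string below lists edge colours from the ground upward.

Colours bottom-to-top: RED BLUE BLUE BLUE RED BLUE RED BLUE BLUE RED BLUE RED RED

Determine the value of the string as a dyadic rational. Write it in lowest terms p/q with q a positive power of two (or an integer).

-663/4096

Prefix values for RED BLUE BLUE BLUE RED BLUE RED BLUE BLUE RED BLUE RED RED via {L|R} + simplicity:
1 of 13 · R · max L −∞ · min R 0 => -1
2 of 13 · RB · max L -1 · min R 0 => -1/2
3 of 13 · RBB · max L -1/2 · min R 0 => -1/4
4 of 13 · RBBB · max L -1/4 · min R 0 => -1/8
5 of 13 · RBBBR · max L -1/4 · min R -1/8 => -3/16
6 of 13 · RBBBRB · max L -3/16 · min R -1/8 => -5/32
7 of 13 · RBBBRBR · max L -3/16 · min R -5/32 => -11/64
8 of 13 · RBBBRBRB · max L -11/64 · min R -5/32 => -21/128
9 of 13 · RBBBRBRBB · max L -21/128 · min R -5/32 => -41/256
10 of 13 · RBBBRBRBBR · max L -21/128 · min R -41/256 => -83/512
11 of 13 · RBBBRBRBBRB · max L -83/512 · min R -41/256 => -165/1024
12 of 13 · RBBBRBRBBRBR · max L -83/512 · min R -165/1024 => -331/2048
13 of 13 · RBBBRBRBBRBRR · max L -83/512 · min R -331/2048 => -663/4096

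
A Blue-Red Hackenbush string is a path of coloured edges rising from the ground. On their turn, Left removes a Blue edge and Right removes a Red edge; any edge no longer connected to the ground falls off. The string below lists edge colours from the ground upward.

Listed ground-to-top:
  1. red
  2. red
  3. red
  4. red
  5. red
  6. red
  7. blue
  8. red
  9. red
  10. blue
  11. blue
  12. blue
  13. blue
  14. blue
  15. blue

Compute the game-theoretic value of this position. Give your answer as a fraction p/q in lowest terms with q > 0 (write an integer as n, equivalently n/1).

-2945/512

Build g(s[:k]) for k = 1..15, string s = red red red red red red blue red red blue blue blue blue blue blue.
g_1 [r]  L=[none]  R=[0]  ⇒ -1
g_2 [rr]  L=[none]  R=[-1 0]  ⇒ -2
g_3 [rrr]  L=[none]  R=[-2 -1 0]  ⇒ -3
g_4 [rrrr]  L=[none]  R=[-3 -2 -1 0]  ⇒ -4
g_5 [rrrrr]  L=[none]  R=[-4 -3 -2 -1 0]  ⇒ -5
g_6 [rrrrrr]  L=[none]  R=[-5 -4 -3 -2 -1 0]  ⇒ -6
g_7 [rrrrrrb]  L=[-6]  R=[-5 -4 -3 -2 -1 0]  ⇒ -11/2
g_8 [rrrrrrbr]  L=[-6]  R=[-11/2 -5 -4 -3 -2 -1 0]  ⇒ -23/4
g_9 [rrrrrrbrr]  L=[-6]  R=[-23/4 -11/2 -5 -4 -3 -2 -1 0]  ⇒ -47/8
g_10 [rrrrrrbrrb]  L=[-6 -47/8]  R=[-23/4 -11/2 -5 -4 -3 -2 -1 0]  ⇒ -93/16
g_11 [rrrrrrbrrbb]  L=[-6 -47/8 -93/16]  R=[-23/4 -11/2 -5 -4 -3 -2 -1 0]  ⇒ -185/32
g_12 [rrrrrrbrrbbb]  L=[-6 -47/8 -93/16 -185/32]  R=[-23/4 -11/2 -5 -4 -3 -2 -1 0]  ⇒ -369/64
g_13 [rrrrrrbrrbbbb]  L=[-6 -47/8 -93/16 -185/32 -369/64]  R=[-23/4 -11/2 -5 -4 -3 -2 -1 0]  ⇒ -737/128
g_14 [rrrrrrbrrbbbbb]  L=[-6 -47/8 -93/16 -185/32 -369/64 -737/128]  R=[-23/4 -11/2 -5 -4 -3 -2 -1 0]  ⇒ -1473/256
g_15 [rrrrrrbrrbbbbbb]  L=[-6 -47/8 -93/16 -185/32 -369/64 -737/128 -1473/256]  R=[-23/4 -11/2 -5 -4 -3 -2 -1 0]  ⇒ -2945/512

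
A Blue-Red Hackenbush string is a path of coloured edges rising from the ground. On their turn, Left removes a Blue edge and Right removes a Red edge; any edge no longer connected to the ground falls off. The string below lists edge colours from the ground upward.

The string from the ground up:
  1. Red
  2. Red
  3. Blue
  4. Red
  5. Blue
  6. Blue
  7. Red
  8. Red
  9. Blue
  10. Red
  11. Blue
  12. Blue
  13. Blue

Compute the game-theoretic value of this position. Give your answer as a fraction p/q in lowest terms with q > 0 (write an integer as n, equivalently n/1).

-3281/2048

Prefix values for Red Red Blue Red Blue Blue Red Red Blue Red Blue Blue Blue via {L|R} + simplicity:
edge 1 of 13 (Red): { · | 0 } so -1
edge 2 of 13 (Red): { · | -1; 0 } so -2
edge 3 of 13 (Blue): { -2 | -1; 0 } so -3/2
edge 4 of 13 (Red): { -2 | -3/2; -1; 0 } so -7/4
edge 5 of 13 (Blue): { -2; -7/4 | -3/2; -1; 0 } so -13/8
edge 6 of 13 (Blue): { -2; -7/4; -13/8 | -3/2; -1; 0 } so -25/16
edge 7 of 13 (Red): { -2; -7/4; -13/8 | -25/16; -3/2; -1; 0 } so -51/32
edge 8 of 13 (Red): { -2; -7/4; -13/8 | -51/32; -25/16; -3/2; -1; 0 } so -103/64
edge 9 of 13 (Blue): { -2; -7/4; -13/8; -103/64 | -51/32; -25/16; -3/2; -1; 0 } so -205/128
edge 10 of 13 (Red): { -2; -7/4; -13/8; -103/64 | -205/128; -51/32; -25/16; -3/2; -1; 0 } so -411/256
edge 11 of 13 (Blue): { -2; -7/4; -13/8; -103/64; -411/256 | -205/128; -51/32; -25/16; -3/2; -1; 0 } so -821/512
edge 12 of 13 (Blue): { -2; -7/4; -13/8; -103/64; -411/256; -821/512 | -205/128; -51/32; -25/16; -3/2; -1; 0 } so -1641/1024
edge 13 of 13 (Blue): { -2; -7/4; -13/8; -103/64; -411/256; -821/512; -1641/1024 | -205/128; -51/32; -25/16; -3/2; -1; 0 } so -3281/2048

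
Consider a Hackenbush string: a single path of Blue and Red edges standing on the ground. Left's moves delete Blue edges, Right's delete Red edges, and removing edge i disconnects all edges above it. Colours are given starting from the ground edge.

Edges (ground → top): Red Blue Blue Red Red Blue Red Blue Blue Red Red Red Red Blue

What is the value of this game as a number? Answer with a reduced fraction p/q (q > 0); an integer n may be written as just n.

R: Left { (no moves) }, Right { 0 } -> simplest -1
RB: Left { -1 }, Right { 0 } -> simplest -1/2
RBB: Left { -1; -1/2 }, Right { 0 } -> simplest -1/4
RBBR: Left { -1; -1/2 }, Right { -1/4; 0 } -> simplest -3/8
RBBRR: Left { -1; -1/2 }, Right { -3/8; -1/4; 0 } -> simplest -7/16
RBBRRB: Left { -1; -1/2; -7/16 }, Right { -3/8; -1/4; 0 } -> simplest -13/32
RBBRRBR: Left { -1; -1/2; -7/16 }, Right { -13/32; -3/8; -1/4; 0 } -> simplest -27/64
RBBRRBRB: Left { -1; -1/2; -7/16; -27/64 }, Right { -13/32; -3/8; -1/4; 0 } -> simplest -53/128
RBBRRBRBB: Left { -1; -1/2; -7/16; -27/64; -53/128 }, Right { -13/32; -3/8; -1/4; 0 } -> simplest -105/256
RBBRRBRBBR: Left { -1; -1/2; -7/16; -27/64; -53/128 }, Right { -105/256; -13/32; -3/8; -1/4; 0 } -> simplest -211/512
RBBRRBRBBRR: Left { -1; -1/2; -7/16; -27/64; -53/128 }, Right { -211/512; -105/256; -13/32; -3/8; -1/4; 0 } -> simplest -423/1024
RBBRRBRBBRRR: Left { -1; -1/2; -7/16; -27/64; -53/128 }, Right { -423/1024; -211/512; -105/256; -13/32; -3/8; -1/4; 0 } -> simplest -847/2048
RBBRRBRBBRRRR: Left { -1; -1/2; -7/16; -27/64; -53/128 }, Right { -847/2048; -423/1024; -211/512; -105/256; -13/32; -3/8; -1/4; 0 } -> simplest -1695/4096
RBBRRBRBBRRRRB: Left { -1; -1/2; -7/16; -27/64; -53/128; -1695/4096 }, Right { -847/2048; -423/1024; -211/512; -105/256; -13/32; -3/8; -1/4; 0 } -> simplest -3389/8192

-3389/8192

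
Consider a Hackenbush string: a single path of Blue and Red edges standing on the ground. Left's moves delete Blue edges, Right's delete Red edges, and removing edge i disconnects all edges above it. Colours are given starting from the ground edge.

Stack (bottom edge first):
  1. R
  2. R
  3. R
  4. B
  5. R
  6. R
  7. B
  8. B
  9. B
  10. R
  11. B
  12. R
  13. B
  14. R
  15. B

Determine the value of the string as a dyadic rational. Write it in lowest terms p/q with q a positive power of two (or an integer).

-11349/4096

val_1 [R]  L=[(no moves)]  R=[0]  = -1
val_2 [RR]  L=[(no moves)]  R=[-1, 0]  = -2
val_3 [RRR]  L=[(no moves)]  R=[-2, -1, 0]  = -3
val_4 [RRRB]  L=[-3]  R=[-2, -1, 0]  = -5/2
val_5 [RRRBR]  L=[-3]  R=[-5/2, -2, -1, 0]  = -11/4
val_6 [RRRBRR]  L=[-3]  R=[-11/4, -5/2, -2, -1, 0]  = -23/8
val_7 [RRRBRRB]  L=[-3, -23/8]  R=[-11/4, -5/2, -2, -1, 0]  = -45/16
val_8 [RRRBRRBB]  L=[-3, -23/8, -45/16]  R=[-11/4, -5/2, -2, -1, 0]  = -89/32
val_9 [RRRBRRBBB]  L=[-3, -23/8, -45/16, -89/32]  R=[-11/4, -5/2, -2, -1, 0]  = -177/64
val_10 [RRRBRRBBBR]  L=[-3, -23/8, -45/16, -89/32]  R=[-177/64, -11/4, -5/2, -2, -1, 0]  = -355/128
val_11 [RRRBRRBBBRB]  L=[-3, -23/8, -45/16, -89/32, -355/128]  R=[-177/64, -11/4, -5/2, -2, -1, 0]  = -709/256
val_12 [RRRBRRBBBRBR]  L=[-3, -23/8, -45/16, -89/32, -355/128]  R=[-709/256, -177/64, -11/4, -5/2, -2, -1, 0]  = -1419/512
val_13 [RRRBRRBBBRBRB]  L=[-3, -23/8, -45/16, -89/32, -355/128, -1419/512]  R=[-709/256, -177/64, -11/4, -5/2, -2, -1, 0]  = -2837/1024
val_14 [RRRBRRBBBRBRBR]  L=[-3, -23/8, -45/16, -89/32, -355/128, -1419/512]  R=[-2837/1024, -709/256, -177/64, -11/4, -5/2, -2, -1, 0]  = -5675/2048
val_15 [RRRBRRBBBRBRBRB]  L=[-3, -23/8, -45/16, -89/32, -355/128, -1419/512, -5675/2048]  R=[-2837/1024, -709/256, -177/64, -11/4, -5/2, -2, -1, 0]  = -11349/4096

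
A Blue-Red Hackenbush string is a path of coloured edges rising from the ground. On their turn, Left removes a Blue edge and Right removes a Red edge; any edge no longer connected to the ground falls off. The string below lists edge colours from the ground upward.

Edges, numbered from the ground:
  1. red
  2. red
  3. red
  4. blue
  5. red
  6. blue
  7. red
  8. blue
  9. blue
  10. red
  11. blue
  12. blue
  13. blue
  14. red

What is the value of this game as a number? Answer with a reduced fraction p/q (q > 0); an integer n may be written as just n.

1 of 14 · r · max L −∞ · min R 0 = -1
2 of 14 · rr · max L −∞ · min R -1 = -2
3 of 14 · rrr · max L −∞ · min R -2 = -3
4 of 14 · rrrb · max L -3 · min R -2 = -5/2
5 of 14 · rrrbr · max L -3 · min R -5/2 = -11/4
6 of 14 · rrrbrb · max L -11/4 · min R -5/2 = -21/8
7 of 14 · rrrbrbr · max L -11/4 · min R -21/8 = -43/16
8 of 14 · rrrbrbrb · max L -43/16 · min R -21/8 = -85/32
9 of 14 · rrrbrbrbb · max L -85/32 · min R -21/8 = -169/64
10 of 14 · rrrbrbrbbr · max L -85/32 · min R -169/64 = -339/128
11 of 14 · rrrbrbrbbrb · max L -339/128 · min R -169/64 = -677/256
12 of 14 · rrrbrbrbbrbb · max L -677/256 · min R -169/64 = -1353/512
13 of 14 · rrrbrbrbbrbbb · max L -1353/512 · min R -169/64 = -2705/1024
14 of 14 · rrrbrbrbbrbbbr · max L -1353/512 · min R -2705/1024 = -5411/2048

-5411/2048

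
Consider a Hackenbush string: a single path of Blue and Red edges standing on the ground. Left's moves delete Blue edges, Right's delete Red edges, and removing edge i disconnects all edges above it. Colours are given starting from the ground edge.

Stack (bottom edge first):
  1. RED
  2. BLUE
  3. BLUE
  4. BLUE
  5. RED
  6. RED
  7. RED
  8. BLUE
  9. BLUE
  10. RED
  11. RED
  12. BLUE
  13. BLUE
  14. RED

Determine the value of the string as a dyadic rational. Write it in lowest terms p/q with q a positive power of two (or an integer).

Recurse on prefixes of the 14-edge string RED BLUE BLUE BLUE RED RED RED BLUE BLUE RED RED BLUE BLUE RED:
edge 1 of 14 (RED): { · | 0 } => -1
edge 2 of 14 (BLUE): { -1 | 0 } => -1/2
edge 3 of 14 (BLUE): { -1; -1/2 | 0 } => -1/4
edge 4 of 14 (BLUE): { -1; -1/2; -1/4 | 0 } => -1/8
edge 5 of 14 (RED): { -1; -1/2; -1/4 | -1/8; 0 } => -3/16
edge 6 of 14 (RED): { -1; -1/2; -1/4 | -3/16; -1/8; 0 } => -7/32
edge 7 of 14 (RED): { -1; -1/2; -1/4 | -7/32; -3/16; -1/8; 0 } => -15/64
edge 8 of 14 (BLUE): { -1; -1/2; -1/4; -15/64 | -7/32; -3/16; -1/8; 0 } => -29/128
edge 9 of 14 (BLUE): { -1; -1/2; -1/4; -15/64; -29/128 | -7/32; -3/16; -1/8; 0 } => -57/256
edge 10 of 14 (RED): { -1; -1/2; -1/4; -15/64; -29/128 | -57/256; -7/32; -3/16; -1/8; 0 } => -115/512
edge 11 of 14 (RED): { -1; -1/2; -1/4; -15/64; -29/128 | -115/512; -57/256; -7/32; -3/16; -1/8; 0 } => -231/1024
edge 12 of 14 (BLUE): { -1; -1/2; -1/4; -15/64; -29/128; -231/1024 | -115/512; -57/256; -7/32; -3/16; -1/8; 0 } => -461/2048
edge 13 of 14 (BLUE): { -1; -1/2; -1/4; -15/64; -29/128; -231/1024; -461/2048 | -115/512; -57/256; -7/32; -3/16; -1/8; 0 } => -921/4096
edge 14 of 14 (RED): { -1; -1/2; -1/4; -15/64; -29/128; -231/1024; -461/2048 | -921/4096; -115/512; -57/256; -7/32; -3/16; -1/8; 0 } => -1843/8192

-1843/8192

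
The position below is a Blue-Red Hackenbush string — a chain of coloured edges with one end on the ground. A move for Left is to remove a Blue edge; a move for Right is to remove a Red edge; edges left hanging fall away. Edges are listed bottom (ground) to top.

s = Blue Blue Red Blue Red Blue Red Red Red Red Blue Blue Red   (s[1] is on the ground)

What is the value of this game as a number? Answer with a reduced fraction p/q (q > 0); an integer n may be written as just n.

Recurse on prefixes of the 13-edge string Blue Blue Red Blue Red Blue Red Red Red Red Blue Blue Red:
1 of 13 · B · max L 0 · min R +∞ ⇒ 1
2 of 13 · BB · max L 1 · min R +∞ ⇒ 2
3 of 13 · BBR · max L 1 · min R 2 ⇒ 3/2
4 of 13 · BBRB · max L 3/2 · min R 2 ⇒ 7/4
5 of 13 · BBRBR · max L 3/2 · min R 7/4 ⇒ 13/8
6 of 13 · BBRBRB · max L 13/8 · min R 7/4 ⇒ 27/16
7 of 13 · BBRBRBR · max L 13/8 · min R 27/16 ⇒ 53/32
8 of 13 · BBRBRBRR · max L 13/8 · min R 53/32 ⇒ 105/64
9 of 13 · BBRBRBRRR · max L 13/8 · min R 105/64 ⇒ 209/128
10 of 13 · BBRBRBRRRR · max L 13/8 · min R 209/128 ⇒ 417/256
11 of 13 · BBRBRBRRRRB · max L 417/256 · min R 209/128 ⇒ 835/512
12 of 13 · BBRBRBRRRRBB · max L 835/512 · min R 209/128 ⇒ 1671/1024
13 of 13 · BBRBRBRRRRBBR · max L 835/512 · min R 1671/1024 ⇒ 3341/2048

3341/2048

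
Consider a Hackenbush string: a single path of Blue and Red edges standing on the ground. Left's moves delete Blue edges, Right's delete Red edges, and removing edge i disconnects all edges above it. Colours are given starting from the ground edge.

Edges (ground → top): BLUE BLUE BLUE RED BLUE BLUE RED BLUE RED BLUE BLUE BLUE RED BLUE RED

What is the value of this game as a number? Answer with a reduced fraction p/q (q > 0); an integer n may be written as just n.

11637/4096

B: Left { 0 }, Right { none } — simplest 1
BB: Left { 0,1 }, Right { none } — simplest 2
BBB: Left { 0,1,2 }, Right { none } — simplest 3
BBBR: Left { 0,1,2 }, Right { 3 } — simplest 5/2
BBBRB: Left { 0,1,2,5/2 }, Right { 3 } — simplest 11/4
BBBRBB: Left { 0,1,2,5/2,11/4 }, Right { 3 } — simplest 23/8
BBBRBBR: Left { 0,1,2,5/2,11/4 }, Right { 23/8,3 } — simplest 45/16
BBBRBBRB: Left { 0,1,2,5/2,11/4,45/16 }, Right { 23/8,3 } — simplest 91/32
BBBRBBRBR: Left { 0,1,2,5/2,11/4,45/16 }, Right { 91/32,23/8,3 } — simplest 181/64
BBBRBBRBRB: Left { 0,1,2,5/2,11/4,45/16,181/64 }, Right { 91/32,23/8,3 } — simplest 363/128
BBBRBBRBRBB: Left { 0,1,2,5/2,11/4,45/16,181/64,363/128 }, Right { 91/32,23/8,3 } — simplest 727/256
BBBRBBRBRBBB: Left { 0,1,2,5/2,11/4,45/16,181/64,363/128,727/256 }, Right { 91/32,23/8,3 } — simplest 1455/512
BBBRBBRBRBBBR: Left { 0,1,2,5/2,11/4,45/16,181/64,363/128,727/256 }, Right { 1455/512,91/32,23/8,3 } — simplest 2909/1024
BBBRBBRBRBBBRB: Left { 0,1,2,5/2,11/4,45/16,181/64,363/128,727/256,2909/1024 }, Right { 1455/512,91/32,23/8,3 } — simplest 5819/2048
BBBRBBRBRBBBRBR: Left { 0,1,2,5/2,11/4,45/16,181/64,363/128,727/256,2909/1024 }, Right { 5819/2048,1455/512,91/32,23/8,3 } — simplest 11637/4096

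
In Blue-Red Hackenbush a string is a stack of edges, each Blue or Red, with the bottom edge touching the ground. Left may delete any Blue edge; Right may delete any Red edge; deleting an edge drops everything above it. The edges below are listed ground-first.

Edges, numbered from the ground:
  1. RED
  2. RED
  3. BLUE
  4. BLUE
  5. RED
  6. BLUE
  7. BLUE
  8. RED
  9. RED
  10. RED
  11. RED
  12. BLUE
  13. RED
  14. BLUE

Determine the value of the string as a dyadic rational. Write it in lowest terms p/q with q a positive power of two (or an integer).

-5365/4096

Build G(s[:k]) for k = 1..14, string s = RED RED BLUE BLUE RED BLUE BLUE RED RED RED RED BLUE RED BLUE.
G(R) = { ∅ | 0 } gives -1
G(RR) = { ∅ | -1, 0 } gives -2
G(RRB) = { -2 | -1, 0 } gives -3/2
G(RRBB) = { -2, -3/2 | -1, 0 } gives -5/4
G(RRBBR) = { -2, -3/2 | -5/4, -1, 0 } gives -11/8
G(RRBBRB) = { -2, -3/2, -11/8 | -5/4, -1, 0 } gives -21/16
G(RRBBRBB) = { -2, -3/2, -11/8, -21/16 | -5/4, -1, 0 } gives -41/32
G(RRBBRBBR) = { -2, -3/2, -11/8, -21/16 | -41/32, -5/4, -1, 0 } gives -83/64
G(RRBBRBBRR) = { -2, -3/2, -11/8, -21/16 | -83/64, -41/32, -5/4, -1, 0 } gives -167/128
G(RRBBRBBRRR) = { -2, -3/2, -11/8, -21/16 | -167/128, -83/64, -41/32, -5/4, -1, 0 } gives -335/256
G(RRBBRBBRRRR) = { -2, -3/2, -11/8, -21/16 | -335/256, -167/128, -83/64, -41/32, -5/4, -1, 0 } gives -671/512
G(RRBBRBBRRRRB) = { -2, -3/2, -11/8, -21/16, -671/512 | -335/256, -167/128, -83/64, -41/32, -5/4, -1, 0 } gives -1341/1024
G(RRBBRBBRRRRBR) = { -2, -3/2, -11/8, -21/16, -671/512 | -1341/1024, -335/256, -167/128, -83/64, -41/32, -5/4, -1, 0 } gives -2683/2048
G(RRBBRBBRRRRBRB) = { -2, -3/2, -11/8, -21/16, -671/512, -2683/2048 | -1341/1024, -335/256, -167/128, -83/64, -41/32, -5/4, -1, 0 } gives -5365/4096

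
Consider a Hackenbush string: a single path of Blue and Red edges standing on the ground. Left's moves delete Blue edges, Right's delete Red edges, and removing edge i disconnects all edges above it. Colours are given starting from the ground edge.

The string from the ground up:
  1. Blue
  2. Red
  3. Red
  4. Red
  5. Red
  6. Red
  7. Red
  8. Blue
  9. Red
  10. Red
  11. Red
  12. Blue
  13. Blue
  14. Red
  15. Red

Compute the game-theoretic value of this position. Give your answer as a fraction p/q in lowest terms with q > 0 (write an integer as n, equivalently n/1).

step 1: add Blue to get B; options L={ 0 } R={ ∅ } — 1
step 2: add Red to get BR; options L={ 0 } R={ 1 } — 1/2
step 3: add Red to get BRR; options L={ 0 } R={ 1/2 1 } — 1/4
step 4: add Red to get BRRR; options L={ 0 } R={ 1/4 1/2 1 } — 1/8
step 5: add Red to get BRRRR; options L={ 0 } R={ 1/8 1/4 1/2 1 } — 1/16
step 6: add Red to get BRRRRR; options L={ 0 } R={ 1/16 1/8 1/4 1/2 1 } — 1/32
step 7: add Red to get BRRRRRR; options L={ 0 } R={ 1/32 1/16 1/8 1/4 1/2 1 } — 1/64
step 8: add Blue to get BRRRRRRB; options L={ 0 1/64 } R={ 1/32 1/16 1/8 1/4 1/2 1 } — 3/128
step 9: add Red to get BRRRRRRBR; options L={ 0 1/64 } R={ 3/128 1/32 1/16 1/8 1/4 1/2 1 } — 5/256
step 10: add Red to get BRRRRRRBRR; options L={ 0 1/64 } R={ 5/256 3/128 1/32 1/16 1/8 1/4 1/2 1 } — 9/512
step 11: add Red to get BRRRRRRBRRR; options L={ 0 1/64 } R={ 9/512 5/256 3/128 1/32 1/16 1/8 1/4 1/2 1 } — 17/1024
step 12: add Blue to get BRRRRRRBRRRB; options L={ 0 1/64 17/1024 } R={ 9/512 5/256 3/128 1/32 1/16 1/8 1/4 1/2 1 } — 35/2048
step 13: add Blue to get BRRRRRRBRRRBB; options L={ 0 1/64 17/1024 35/2048 } R={ 9/512 5/256 3/128 1/32 1/16 1/8 1/4 1/2 1 } — 71/4096
step 14: add Red to get BRRRRRRBRRRBBR; options L={ 0 1/64 17/1024 35/2048 } R={ 71/4096 9/512 5/256 3/128 1/32 1/16 1/8 1/4 1/2 1 } — 141/8192
step 15: add Red to get BRRRRRRBRRRBBRR; options L={ 0 1/64 17/1024 35/2048 } R={ 141/8192 71/4096 9/512 5/256 3/128 1/32 1/16 1/8 1/4 1/2 1 } — 281/16384

281/16384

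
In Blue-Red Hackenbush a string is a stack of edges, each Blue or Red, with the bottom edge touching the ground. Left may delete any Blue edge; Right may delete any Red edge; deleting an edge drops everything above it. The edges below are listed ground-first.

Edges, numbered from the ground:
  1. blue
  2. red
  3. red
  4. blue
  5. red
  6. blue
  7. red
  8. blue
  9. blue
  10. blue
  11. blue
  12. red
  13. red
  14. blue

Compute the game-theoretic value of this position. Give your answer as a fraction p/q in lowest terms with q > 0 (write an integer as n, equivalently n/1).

2803/8192

Prefix values for blue red red blue red blue red blue blue blue blue red red blue via {L|R} + simplicity:
step 1: add blue to get b; options L={ 0 } R={ — } so 1
step 2: add red to get br; options L={ 0 } R={ 1 } so 1/2
step 3: add red to get brr; options L={ 0 } R={ 1/2,1 } so 1/4
step 4: add blue to get brrb; options L={ 0,1/4 } R={ 1/2,1 } so 3/8
step 5: add red to get brrbr; options L={ 0,1/4 } R={ 3/8,1/2,1 } so 5/16
step 6: add blue to get brrbrb; options L={ 0,1/4,5/16 } R={ 3/8,1/2,1 } so 11/32
step 7: add red to get brrbrbr; options L={ 0,1/4,5/16 } R={ 11/32,3/8,1/2,1 } so 21/64
step 8: add blue to get brrbrbrb; options L={ 0,1/4,5/16,21/64 } R={ 11/32,3/8,1/2,1 } so 43/128
step 9: add blue to get brrbrbrbb; options L={ 0,1/4,5/16,21/64,43/128 } R={ 11/32,3/8,1/2,1 } so 87/256
step 10: add blue to get brrbrbrbbb; options L={ 0,1/4,5/16,21/64,43/128,87/256 } R={ 11/32,3/8,1/2,1 } so 175/512
step 11: add blue to get brrbrbrbbbb; options L={ 0,1/4,5/16,21/64,43/128,87/256,175/512 } R={ 11/32,3/8,1/2,1 } so 351/1024
step 12: add red to get brrbrbrbbbbr; options L={ 0,1/4,5/16,21/64,43/128,87/256,175/512 } R={ 351/1024,11/32,3/8,1/2,1 } so 701/2048
step 13: add red to get brrbrbrbbbbrr; options L={ 0,1/4,5/16,21/64,43/128,87/256,175/512 } R={ 701/2048,351/1024,11/32,3/8,1/2,1 } so 1401/4096
step 14: add blue to get brrbrbrbbbbrrb; options L={ 0,1/4,5/16,21/64,43/128,87/256,175/512,1401/4096 } R={ 701/2048,351/1024,11/32,3/8,1/2,1 } so 2803/8192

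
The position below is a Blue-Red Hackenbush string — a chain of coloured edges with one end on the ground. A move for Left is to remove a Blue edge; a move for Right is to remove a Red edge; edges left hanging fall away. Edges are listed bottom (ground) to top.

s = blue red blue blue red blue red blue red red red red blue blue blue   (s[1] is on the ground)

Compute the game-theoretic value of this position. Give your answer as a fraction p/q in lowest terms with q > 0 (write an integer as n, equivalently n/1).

g(b) = { 0 | ∅ } -> 1
g(br) = { 0 | 1 } -> 1/2
g(brb) = { 0, 1/2 | 1 } -> 3/4
g(brbb) = { 0, 1/2, 3/4 | 1 } -> 7/8
g(brbbr) = { 0, 1/2, 3/4 | 7/8, 1 } -> 13/16
g(brbbrb) = { 0, 1/2, 3/4, 13/16 | 7/8, 1 } -> 27/32
g(brbbrbr) = { 0, 1/2, 3/4, 13/16 | 27/32, 7/8, 1 } -> 53/64
g(brbbrbrb) = { 0, 1/2, 3/4, 13/16, 53/64 | 27/32, 7/8, 1 } -> 107/128
g(brbbrbrbr) = { 0, 1/2, 3/4, 13/16, 53/64 | 107/128, 27/32, 7/8, 1 } -> 213/256
g(brbbrbrbrr) = { 0, 1/2, 3/4, 13/16, 53/64 | 213/256, 107/128, 27/32, 7/8, 1 } -> 425/512
g(brbbrbrbrrr) = { 0, 1/2, 3/4, 13/16, 53/64 | 425/512, 213/256, 107/128, 27/32, 7/8, 1 } -> 849/1024
g(brbbrbrbrrrr) = { 0, 1/2, 3/4, 13/16, 53/64 | 849/1024, 425/512, 213/256, 107/128, 27/32, 7/8, 1 } -> 1697/2048
g(brbbrbrbrrrrb) = { 0, 1/2, 3/4, 13/16, 53/64, 1697/2048 | 849/1024, 425/512, 213/256, 107/128, 27/32, 7/8, 1 } -> 3395/4096
g(brbbrbrbrrrrbb) = { 0, 1/2, 3/4, 13/16, 53/64, 1697/2048, 3395/4096 | 849/1024, 425/512, 213/256, 107/128, 27/32, 7/8, 1 } -> 6791/8192
g(brbbrbrbrrrrbbb) = { 0, 1/2, 3/4, 13/16, 53/64, 1697/2048, 3395/4096, 6791/8192 | 849/1024, 425/512, 213/256, 107/128, 27/32, 7/8, 1 } -> 13583/16384

13583/16384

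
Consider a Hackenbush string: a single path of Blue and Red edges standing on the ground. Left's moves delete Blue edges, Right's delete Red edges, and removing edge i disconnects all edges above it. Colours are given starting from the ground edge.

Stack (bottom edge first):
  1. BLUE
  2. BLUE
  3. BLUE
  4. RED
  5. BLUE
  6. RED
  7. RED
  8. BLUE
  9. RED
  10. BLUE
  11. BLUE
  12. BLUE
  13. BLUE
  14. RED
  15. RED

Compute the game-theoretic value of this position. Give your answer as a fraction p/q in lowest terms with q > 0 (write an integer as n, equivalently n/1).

Build v(s[:k]) for k = 1..15, string s = BLUE BLUE BLUE RED BLUE RED RED BLUE RED BLUE BLUE BLUE BLUE RED RED.
1 of 15 · B · max L 0 · min R +∞ => 1
2 of 15 · BB · max L 1 · min R +∞ => 2
3 of 15 · BBB · max L 2 · min R +∞ => 3
4 of 15 · BBBR · max L 2 · min R 3 => 5/2
5 of 15 · BBBRB · max L 5/2 · min R 3 => 11/4
6 of 15 · BBBRBR · max L 5/2 · min R 11/4 => 21/8
7 of 15 · BBBRBRR · max L 5/2 · min R 21/8 => 41/16
8 of 15 · BBBRBRRB · max L 41/16 · min R 21/8 => 83/32
9 of 15 · BBBRBRRBR · max L 41/16 · min R 83/32 => 165/64
10 of 15 · BBBRBRRBRB · max L 165/64 · min R 83/32 => 331/128
11 of 15 · BBBRBRRBRBB · max L 331/128 · min R 83/32 => 663/256
12 of 15 · BBBRBRRBRBBB · max L 663/256 · min R 83/32 => 1327/512
13 of 15 · BBBRBRRBRBBBB · max L 1327/512 · min R 83/32 => 2655/1024
14 of 15 · BBBRBRRBRBBBBR · max L 1327/512 · min R 2655/1024 => 5309/2048
15 of 15 · BBBRBRRBRBBBBRR · max L 1327/512 · min R 5309/2048 => 10617/4096

10617/4096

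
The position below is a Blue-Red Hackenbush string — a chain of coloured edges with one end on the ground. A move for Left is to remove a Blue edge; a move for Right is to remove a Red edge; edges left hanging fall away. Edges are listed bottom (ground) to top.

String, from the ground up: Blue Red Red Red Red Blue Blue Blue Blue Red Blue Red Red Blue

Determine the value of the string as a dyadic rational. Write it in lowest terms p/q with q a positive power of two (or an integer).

Recurse on prefixes of the 14-edge string Blue Red Red Red Red Blue Blue Blue Blue Red Blue Red Red Blue:
1 of 14 · B · max L 0 · min R +∞ gives 1
2 of 14 · BR · max L 0 · min R 1 gives 1/2
3 of 14 · BRR · max L 0 · min R 1/2 gives 1/4
4 of 14 · BRRR · max L 0 · min R 1/4 gives 1/8
5 of 14 · BRRRR · max L 0 · min R 1/8 gives 1/16
6 of 14 · BRRRRB · max L 1/16 · min R 1/8 gives 3/32
7 of 14 · BRRRRBB · max L 3/32 · min R 1/8 gives 7/64
8 of 14 · BRRRRBBB · max L 7/64 · min R 1/8 gives 15/128
9 of 14 · BRRRRBBBB · max L 15/128 · min R 1/8 gives 31/256
10 of 14 · BRRRRBBBBR · max L 15/128 · min R 31/256 gives 61/512
11 of 14 · BRRRRBBBBRB · max L 61/512 · min R 31/256 gives 123/1024
12 of 14 · BRRRRBBBBRBR · max L 61/512 · min R 123/1024 gives 245/2048
13 of 14 · BRRRRBBBBRBRR · max L 61/512 · min R 245/2048 gives 489/4096
14 of 14 · BRRRRBBBBRBRRB · max L 489/4096 · min R 245/2048 gives 979/8192

979/8192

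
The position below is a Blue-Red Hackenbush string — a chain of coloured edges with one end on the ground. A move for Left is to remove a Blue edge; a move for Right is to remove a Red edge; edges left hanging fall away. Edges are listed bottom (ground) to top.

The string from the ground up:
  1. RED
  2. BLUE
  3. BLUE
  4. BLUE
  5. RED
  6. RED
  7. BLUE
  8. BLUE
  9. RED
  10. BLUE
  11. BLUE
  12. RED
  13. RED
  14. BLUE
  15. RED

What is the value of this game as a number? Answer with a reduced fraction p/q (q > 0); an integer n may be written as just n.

1 of 15 · R · max L −∞ · min R 0 => -1
2 of 15 · RB · max L -1 · min R 0 => -1/2
3 of 15 · RBB · max L -1/2 · min R 0 => -1/4
4 of 15 · RBBB · max L -1/4 · min R 0 => -1/8
5 of 15 · RBBBR · max L -1/4 · min R -1/8 => -3/16
6 of 15 · RBBBRR · max L -1/4 · min R -3/16 => -7/32
7 of 15 · RBBBRRB · max L -7/32 · min R -3/16 => -13/64
8 of 15 · RBBBRRBB · max L -13/64 · min R -3/16 => -25/128
9 of 15 · RBBBRRBBR · max L -13/64 · min R -25/128 => -51/256
10 of 15 · RBBBRRBBRB · max L -51/256 · min R -25/128 => -101/512
11 of 15 · RBBBRRBBRBB · max L -101/512 · min R -25/128 => -201/1024
12 of 15 · RBBBRRBBRBBR · max L -101/512 · min R -201/1024 => -403/2048
13 of 15 · RBBBRRBBRBBRR · max L -101/512 · min R -403/2048 => -807/4096
14 of 15 · RBBBRRBBRBBRRB · max L -807/4096 · min R -403/2048 => -1613/8192
15 of 15 · RBBBRRBBRBBRRBR · max L -807/4096 · min R -1613/8192 => -3227/16384

-3227/16384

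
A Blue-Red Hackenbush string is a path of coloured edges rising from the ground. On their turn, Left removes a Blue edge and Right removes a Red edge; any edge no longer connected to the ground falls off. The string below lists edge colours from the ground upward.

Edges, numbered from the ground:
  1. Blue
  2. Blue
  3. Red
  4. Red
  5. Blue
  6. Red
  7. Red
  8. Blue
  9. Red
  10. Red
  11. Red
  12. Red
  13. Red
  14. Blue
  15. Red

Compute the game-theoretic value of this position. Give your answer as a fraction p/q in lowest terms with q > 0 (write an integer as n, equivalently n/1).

10501/8192

step 1: add Blue to get B; options L={ 0 } R={ · } gives 1
step 2: add Blue to get BB; options L={ 0; 1 } R={ · } gives 2
step 3: add Red to get BBR; options L={ 0; 1 } R={ 2 } gives 3/2
step 4: add Red to get BBRR; options L={ 0; 1 } R={ 3/2; 2 } gives 5/4
step 5: add Blue to get BBRRB; options L={ 0; 1; 5/4 } R={ 3/2; 2 } gives 11/8
step 6: add Red to get BBRRBR; options L={ 0; 1; 5/4 } R={ 11/8; 3/2; 2 } gives 21/16
step 7: add Red to get BBRRBRR; options L={ 0; 1; 5/4 } R={ 21/16; 11/8; 3/2; 2 } gives 41/32
step 8: add Blue to get BBRRBRRB; options L={ 0; 1; 5/4; 41/32 } R={ 21/16; 11/8; 3/2; 2 } gives 83/64
step 9: add Red to get BBRRBRRBR; options L={ 0; 1; 5/4; 41/32 } R={ 83/64; 21/16; 11/8; 3/2; 2 } gives 165/128
step 10: add Red to get BBRRBRRBRR; options L={ 0; 1; 5/4; 41/32 } R={ 165/128; 83/64; 21/16; 11/8; 3/2; 2 } gives 329/256
step 11: add Red to get BBRRBRRBRRR; options L={ 0; 1; 5/4; 41/32 } R={ 329/256; 165/128; 83/64; 21/16; 11/8; 3/2; 2 } gives 657/512
step 12: add Red to get BBRRBRRBRRRR; options L={ 0; 1; 5/4; 41/32 } R={ 657/512; 329/256; 165/128; 83/64; 21/16; 11/8; 3/2; 2 } gives 1313/1024
step 13: add Red to get BBRRBRRBRRRRR; options L={ 0; 1; 5/4; 41/32 } R={ 1313/1024; 657/512; 329/256; 165/128; 83/64; 21/16; 11/8; 3/2; 2 } gives 2625/2048
step 14: add Blue to get BBRRBRRBRRRRRB; options L={ 0; 1; 5/4; 41/32; 2625/2048 } R={ 1313/1024; 657/512; 329/256; 165/128; 83/64; 21/16; 11/8; 3/2; 2 } gives 5251/4096
step 15: add Red to get BBRRBRRBRRRRRBR; options L={ 0; 1; 5/4; 41/32; 2625/2048 } R={ 5251/4096; 1313/1024; 657/512; 329/256; 165/128; 83/64; 21/16; 11/8; 3/2; 2 } gives 10501/8192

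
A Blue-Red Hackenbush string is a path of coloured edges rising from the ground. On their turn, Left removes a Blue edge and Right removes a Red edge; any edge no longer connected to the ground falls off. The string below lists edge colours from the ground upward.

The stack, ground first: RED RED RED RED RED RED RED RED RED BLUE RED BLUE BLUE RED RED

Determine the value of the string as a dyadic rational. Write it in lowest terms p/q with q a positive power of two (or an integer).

G_1 [R]  L=[(no moves)]  R=[0]  so -1
G_2 [RR]  L=[(no moves)]  R=[-1, 0]  so -2
G_3 [RRR]  L=[(no moves)]  R=[-2, -1, 0]  so -3
G_4 [RRRR]  L=[(no moves)]  R=[-3, -2, -1, 0]  so -4
G_5 [RRRRR]  L=[(no moves)]  R=[-4, -3, -2, -1, 0]  so -5
G_6 [RRRRRR]  L=[(no moves)]  R=[-5, -4, -3, -2, -1, 0]  so -6
G_7 [RRRRRRR]  L=[(no moves)]  R=[-6, -5, -4, -3, -2, -1, 0]  so -7
G_8 [RRRRRRRR]  L=[(no moves)]  R=[-7, -6, -5, -4, -3, -2, -1, 0]  so -8
G_9 [RRRRRRRRR]  L=[(no moves)]  R=[-8, -7, -6, -5, -4, -3, -2, -1, 0]  so -9
G_10 [RRRRRRRRRB]  L=[-9]  R=[-8, -7, -6, -5, -4, -3, -2, -1, 0]  so -17/2
G_11 [RRRRRRRRRBR]  L=[-9]  R=[-17/2, -8, -7, -6, -5, -4, -3, -2, -1, 0]  so -35/4
G_12 [RRRRRRRRRBRB]  L=[-9, -35/4]  R=[-17/2, -8, -7, -6, -5, -4, -3, -2, -1, 0]  so -69/8
G_13 [RRRRRRRRRBRBB]  L=[-9, -35/4, -69/8]  R=[-17/2, -8, -7, -6, -5, -4, -3, -2, -1, 0]  so -137/16
G_14 [RRRRRRRRRBRBBR]  L=[-9, -35/4, -69/8]  R=[-137/16, -17/2, -8, -7, -6, -5, -4, -3, -2, -1, 0]  so -275/32
G_15 [RRRRRRRRRBRBBRR]  L=[-9, -35/4, -69/8]  R=[-275/32, -137/16, -17/2, -8, -7, -6, -5, -4, -3, -2, -1, 0]  so -551/64

-551/64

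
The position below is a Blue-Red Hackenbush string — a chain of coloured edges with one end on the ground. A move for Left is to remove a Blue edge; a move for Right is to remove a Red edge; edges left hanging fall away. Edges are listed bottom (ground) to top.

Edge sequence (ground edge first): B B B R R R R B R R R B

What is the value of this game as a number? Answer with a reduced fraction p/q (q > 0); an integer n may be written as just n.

1059/512

B: Left { 0 }, Right { — } so simplest 1
BB: Left { 0; 1 }, Right { — } so simplest 2
BBB: Left { 0; 1; 2 }, Right { — } so simplest 3
BBBR: Left { 0; 1; 2 }, Right { 3 } so simplest 5/2
BBBRR: Left { 0; 1; 2 }, Right { 5/2; 3 } so simplest 9/4
BBBRRR: Left { 0; 1; 2 }, Right { 9/4; 5/2; 3 } so simplest 17/8
BBBRRRR: Left { 0; 1; 2 }, Right { 17/8; 9/4; 5/2; 3 } so simplest 33/16
BBBRRRRB: Left { 0; 1; 2; 33/16 }, Right { 17/8; 9/4; 5/2; 3 } so simplest 67/32
BBBRRRRBR: Left { 0; 1; 2; 33/16 }, Right { 67/32; 17/8; 9/4; 5/2; 3 } so simplest 133/64
BBBRRRRBRR: Left { 0; 1; 2; 33/16 }, Right { 133/64; 67/32; 17/8; 9/4; 5/2; 3 } so simplest 265/128
BBBRRRRBRRR: Left { 0; 1; 2; 33/16 }, Right { 265/128; 133/64; 67/32; 17/8; 9/4; 5/2; 3 } so simplest 529/256
BBBRRRRBRRRB: Left { 0; 1; 2; 33/16; 529/256 }, Right { 265/128; 133/64; 67/32; 17/8; 9/4; 5/2; 3 } so simplest 1059/512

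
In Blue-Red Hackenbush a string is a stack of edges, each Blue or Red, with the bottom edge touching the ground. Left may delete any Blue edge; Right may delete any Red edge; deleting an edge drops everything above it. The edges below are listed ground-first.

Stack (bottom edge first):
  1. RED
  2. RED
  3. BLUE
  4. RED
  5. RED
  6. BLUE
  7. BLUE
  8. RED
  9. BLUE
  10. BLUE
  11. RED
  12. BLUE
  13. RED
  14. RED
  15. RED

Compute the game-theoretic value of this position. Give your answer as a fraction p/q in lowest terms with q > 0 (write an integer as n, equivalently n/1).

Recurse on prefixes of the 15-edge string RED RED BLUE RED RED BLUE BLUE RED BLUE BLUE RED BLUE RED RED RED:
edge 1 of 15 (RED): { · | 0 } = -1
edge 2 of 15 (RED): { · | -1 0 } = -2
edge 3 of 15 (BLUE): { -2 | -1 0 } = -3/2
edge 4 of 15 (RED): { -2 | -3/2 -1 0 } = -7/4
edge 5 of 15 (RED): { -2 | -7/4 -3/2 -1 0 } = -15/8
edge 6 of 15 (BLUE): { -2 -15/8 | -7/4 -3/2 -1 0 } = -29/16
edge 7 of 15 (BLUE): { -2 -15/8 -29/16 | -7/4 -3/2 -1 0 } = -57/32
edge 8 of 15 (RED): { -2 -15/8 -29/16 | -57/32 -7/4 -3/2 -1 0 } = -115/64
edge 9 of 15 (BLUE): { -2 -15/8 -29/16 -115/64 | -57/32 -7/4 -3/2 -1 0 } = -229/128
edge 10 of 15 (BLUE): { -2 -15/8 -29/16 -115/64 -229/128 | -57/32 -7/4 -3/2 -1 0 } = -457/256
edge 11 of 15 (RED): { -2 -15/8 -29/16 -115/64 -229/128 | -457/256 -57/32 -7/4 -3/2 -1 0 } = -915/512
edge 12 of 15 (BLUE): { -2 -15/8 -29/16 -115/64 -229/128 -915/512 | -457/256 -57/32 -7/4 -3/2 -1 0 } = -1829/1024
edge 13 of 15 (RED): { -2 -15/8 -29/16 -115/64 -229/128 -915/512 | -1829/1024 -457/256 -57/32 -7/4 -3/2 -1 0 } = -3659/2048
edge 14 of 15 (RED): { -2 -15/8 -29/16 -115/64 -229/128 -915/512 | -3659/2048 -1829/1024 -457/256 -57/32 -7/4 -3/2 -1 0 } = -7319/4096
edge 15 of 15 (RED): { -2 -15/8 -29/16 -115/64 -229/128 -915/512 | -7319/4096 -3659/2048 -1829/1024 -457/256 -57/32 -7/4 -3/2 -1 0 } = -14639/8192

-14639/8192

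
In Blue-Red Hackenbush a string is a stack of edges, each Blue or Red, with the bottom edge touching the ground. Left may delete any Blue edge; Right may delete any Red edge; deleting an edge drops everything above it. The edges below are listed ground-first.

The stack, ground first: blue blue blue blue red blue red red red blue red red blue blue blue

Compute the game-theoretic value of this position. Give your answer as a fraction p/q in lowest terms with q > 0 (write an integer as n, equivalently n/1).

7247/2048

Build value(s[:k]) for k = 1..15, string s = blue blue blue blue red blue red red red blue red red blue blue blue.
value_1 [b]  L=[0]  R=[—]  -> 1
value_2 [bb]  L=[0, 1]  R=[—]  -> 2
value_3 [bbb]  L=[0, 1, 2]  R=[—]  -> 3
value_4 [bbbb]  L=[0, 1, 2, 3]  R=[—]  -> 4
value_5 [bbbbr]  L=[0, 1, 2, 3]  R=[4]  -> 7/2
value_6 [bbbbrb]  L=[0, 1, 2, 3, 7/2]  R=[4]  -> 15/4
value_7 [bbbbrbr]  L=[0, 1, 2, 3, 7/2]  R=[15/4, 4]  -> 29/8
value_8 [bbbbrbrr]  L=[0, 1, 2, 3, 7/2]  R=[29/8, 15/4, 4]  -> 57/16
value_9 [bbbbrbrrr]  L=[0, 1, 2, 3, 7/2]  R=[57/16, 29/8, 15/4, 4]  -> 113/32
value_10 [bbbbrbrrrb]  L=[0, 1, 2, 3, 7/2, 113/32]  R=[57/16, 29/8, 15/4, 4]  -> 227/64
value_11 [bbbbrbrrrbr]  L=[0, 1, 2, 3, 7/2, 113/32]  R=[227/64, 57/16, 29/8, 15/4, 4]  -> 453/128
value_12 [bbbbrbrrrbrr]  L=[0, 1, 2, 3, 7/2, 113/32]  R=[453/128, 227/64, 57/16, 29/8, 15/4, 4]  -> 905/256
value_13 [bbbbrbrrrbrrb]  L=[0, 1, 2, 3, 7/2, 113/32, 905/256]  R=[453/128, 227/64, 57/16, 29/8, 15/4, 4]  -> 1811/512
value_14 [bbbbrbrrrbrrbb]  L=[0, 1, 2, 3, 7/2, 113/32, 905/256, 1811/512]  R=[453/128, 227/64, 57/16, 29/8, 15/4, 4]  -> 3623/1024
value_15 [bbbbrbrrrbrrbbb]  L=[0, 1, 2, 3, 7/2, 113/32, 905/256, 1811/512, 3623/1024]  R=[453/128, 227/64, 57/16, 29/8, 15/4, 4]  -> 7247/2048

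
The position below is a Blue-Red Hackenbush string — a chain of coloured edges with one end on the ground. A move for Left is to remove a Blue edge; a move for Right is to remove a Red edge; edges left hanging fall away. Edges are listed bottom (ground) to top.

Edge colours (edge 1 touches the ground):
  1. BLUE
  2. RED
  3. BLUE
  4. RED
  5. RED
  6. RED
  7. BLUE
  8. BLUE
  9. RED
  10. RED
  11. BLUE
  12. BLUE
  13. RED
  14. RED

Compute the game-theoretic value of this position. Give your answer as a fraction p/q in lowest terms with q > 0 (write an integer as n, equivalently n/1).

4505/8192

Prefix values for BLUE RED BLUE RED RED RED BLUE BLUE RED RED BLUE BLUE RED RED via {L|R} + simplicity:
B: Left { 0 }, Right { (no moves) } => simplest 1
BR: Left { 0 }, Right { 1 } => simplest 1/2
BRB: Left { 0 1/2 }, Right { 1 } => simplest 3/4
BRBR: Left { 0 1/2 }, Right { 3/4 1 } => simplest 5/8
BRBRR: Left { 0 1/2 }, Right { 5/8 3/4 1 } => simplest 9/16
BRBRRR: Left { 0 1/2 }, Right { 9/16 5/8 3/4 1 } => simplest 17/32
BRBRRRB: Left { 0 1/2 17/32 }, Right { 9/16 5/8 3/4 1 } => simplest 35/64
BRBRRRBB: Left { 0 1/2 17/32 35/64 }, Right { 9/16 5/8 3/4 1 } => simplest 71/128
BRBRRRBBR: Left { 0 1/2 17/32 35/64 }, Right { 71/128 9/16 5/8 3/4 1 } => simplest 141/256
BRBRRRBBRR: Left { 0 1/2 17/32 35/64 }, Right { 141/256 71/128 9/16 5/8 3/4 1 } => simplest 281/512
BRBRRRBBRRB: Left { 0 1/2 17/32 35/64 281/512 }, Right { 141/256 71/128 9/16 5/8 3/4 1 } => simplest 563/1024
BRBRRRBBRRBB: Left { 0 1/2 17/32 35/64 281/512 563/1024 }, Right { 141/256 71/128 9/16 5/8 3/4 1 } => simplest 1127/2048
BRBRRRBBRRBBR: Left { 0 1/2 17/32 35/64 281/512 563/1024 }, Right { 1127/2048 141/256 71/128 9/16 5/8 3/4 1 } => simplest 2253/4096
BRBRRRBBRRBBRR: Left { 0 1/2 17/32 35/64 281/512 563/1024 }, Right { 2253/4096 1127/2048 141/256 71/128 9/16 5/8 3/4 1 } => simplest 4505/8192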